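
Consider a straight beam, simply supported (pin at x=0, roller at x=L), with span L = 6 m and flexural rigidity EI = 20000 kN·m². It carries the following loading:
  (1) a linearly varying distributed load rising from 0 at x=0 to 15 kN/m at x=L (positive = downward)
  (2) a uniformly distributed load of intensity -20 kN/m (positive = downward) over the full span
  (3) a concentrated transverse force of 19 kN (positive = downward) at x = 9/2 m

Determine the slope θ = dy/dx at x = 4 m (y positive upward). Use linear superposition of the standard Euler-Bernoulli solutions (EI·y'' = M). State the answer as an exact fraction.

θ(4) = -173/76800 rad

Load 1 — triangular load w₀=15 kN/m (0→w₀ over full span):
  θ_1 = -w₀(7L⁴-30L²x²+15x⁴)/(360LEI) = -15·(7·6⁴-30·6²·4²+15·4⁴)/(360·6·20000) = 91/60000 rad
Load 2 — uniform load w=-20 kN/m over full span:
  θ_2 = -w(L³-6Lx²+4x³)/(24EI) = -(-20)·(6³-6·6·4²+4·4³)/(24·20000) = -13/3000 rad
Load 3 — point force P=19 kN at a=9/2 m (b=L-a=3/2):
  θ_3 = -Pb(L²-b²-3x²)/(6LEI)  [x≤a] = -19·(3/2)·(6²-(3/2)²-3·4²)/(6·6·20000) = 361/640000 rad
Superposition: θ = Σ θ_i = -173/76800 rad ≈ -0.002253 rad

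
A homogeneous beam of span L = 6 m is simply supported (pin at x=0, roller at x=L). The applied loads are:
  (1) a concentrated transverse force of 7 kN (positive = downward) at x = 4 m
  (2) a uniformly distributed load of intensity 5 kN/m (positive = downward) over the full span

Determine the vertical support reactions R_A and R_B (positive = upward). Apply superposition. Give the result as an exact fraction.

Load 1 — point force P=7 kN at a=4 m (b=L-a=2):
  R_A = Pb/L = 7·2/6 = 7/3 kN
  R_B = Pa/L = 7·4/6 = 14/3 kN
Load 2 — uniform load w=5 kN/m over full span:
  R_A = wL/2 = 5·6/2 = 15 kN
  R_B = wL/2 = 5·6/2 = 15 kN
Superposition: R_A = 52/3 kN, R_B = 59/3 kN

R_A = 52/3 kN, R_B = 59/3 kN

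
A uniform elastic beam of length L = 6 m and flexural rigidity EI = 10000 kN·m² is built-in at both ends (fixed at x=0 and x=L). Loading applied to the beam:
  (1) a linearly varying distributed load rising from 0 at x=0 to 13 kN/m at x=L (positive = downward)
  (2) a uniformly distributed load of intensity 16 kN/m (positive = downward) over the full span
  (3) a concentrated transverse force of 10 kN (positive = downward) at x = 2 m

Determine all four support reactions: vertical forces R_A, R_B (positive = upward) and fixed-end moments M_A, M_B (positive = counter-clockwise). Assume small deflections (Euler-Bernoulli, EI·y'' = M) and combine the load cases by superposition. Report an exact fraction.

R_A = 18119/270 kN, M_A = 3262/45 kN·m, R_B = 21031/270 kN, M_B = -3413/45 kN·m

Load 1 — triangular load w₀=13 kN/m (0→w₀ over full span):
  R_A = 3w₀L/20 = 3·13·6/20 = 117/10 kN
  M_A = w₀L²/30 = 13·6²/30 = 78/5 kN·m
  R_B = 7w₀L/20 = 7·13·6/20 = 273/10 kN
  M_B = -w₀L²/20 = -13·6²/20 = -117/5 kN·m
Load 2 — uniform load w=16 kN/m over full span:
  R_A = wL/2 = 16·6/2 = 48 kN
  M_A = wL²/12 = 16·6²/12 = 48 kN·m
  R_B = wL/2 = 16·6/2 = 48 kN
  M_B = -wL²/12 = -16·6²/12 = -48 kN·m
Load 3 — point force P=10 kN at a=2 m (b=L-a=4):
  R_A = Pb²(3a+b)/L³ = 10·4²·(3·2+4)/6³ = 200/27 kN
  M_A = Pab²/L² = 10·2·4²/6² = 80/9 kN·m
  R_B = Pa²(a+3b)/L³ = 10·2²·(2+3·4)/6³ = 70/27 kN
  M_B = -Pa²b/L² = -10·2²·4/6² = -40/9 kN·m
Superposition: R_A = 18119/270 kN, M_A = 3262/45 kN·m, R_B = 21031/270 kN, M_B = -3413/45 kN·m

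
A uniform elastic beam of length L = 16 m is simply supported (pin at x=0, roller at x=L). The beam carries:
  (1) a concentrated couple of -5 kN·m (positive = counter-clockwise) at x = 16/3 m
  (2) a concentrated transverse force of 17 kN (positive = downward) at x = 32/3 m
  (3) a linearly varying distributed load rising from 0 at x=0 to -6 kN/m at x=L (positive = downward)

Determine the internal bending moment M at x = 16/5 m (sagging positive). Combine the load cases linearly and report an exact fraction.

M(16/5) = -12007/375 kN·m

Load 1 — applied couple M₀=-5 kN·m at a=16/3 m (b=L-a=32/3):
  M_1 = M₀x/L  [x≤a] = (-5)·(16/5)/16 = -1 kN·m
Load 2 — point force P=17 kN at a=32/3 m (b=L-a=16/3):
  M_2 = Pbx/L  [x≤a] = 17·(16/3)·(16/5)/16 = 272/15 kN·m
Load 3 — triangular load w₀=-6 kN/m (0→w₀ over full span):
  M_3 = w₀Lx/6 - w₀x³/(6L) = (-6)·16·(16/5)/6 - (-6)·(16/5)³/(6·16) = -6144/125 kN·m
Superposition: M = Σ M_i = -12007/375 kN·m ≈ -32.018667 kN·m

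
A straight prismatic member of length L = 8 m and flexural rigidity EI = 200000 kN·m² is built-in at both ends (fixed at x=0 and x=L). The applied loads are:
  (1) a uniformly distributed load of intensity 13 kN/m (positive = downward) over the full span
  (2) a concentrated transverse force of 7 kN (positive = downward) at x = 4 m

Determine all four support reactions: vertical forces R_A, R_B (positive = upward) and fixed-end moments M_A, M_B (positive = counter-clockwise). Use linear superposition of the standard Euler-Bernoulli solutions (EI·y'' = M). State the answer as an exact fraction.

R_A = 111/2 kN, M_A = 229/3 kN·m, R_B = 111/2 kN, M_B = -229/3 kN·m

Load 1 — uniform load w=13 kN/m over full span:
  R_A = wL/2 = 13·8/2 = 52 kN
  M_A = wL²/12 = 13·8²/12 = 208/3 kN·m
  R_B = wL/2 = 13·8/2 = 52 kN
  M_B = -wL²/12 = -13·8²/12 = -208/3 kN·m
Load 2 — point force P=7 kN at a=4 m (b=L-a=4):
  R_A = Pb²(3a+b)/L³ = 7·4²·(3·4+4)/8³ = 7/2 kN
  M_A = Pab²/L² = 7·4·4²/8² = 7 kN·m
  R_B = Pa²(a+3b)/L³ = 7·4²·(4+3·4)/8³ = 7/2 kN
  M_B = -Pa²b/L² = -7·4²·4/8² = -7 kN·m
Superposition: R_A = 111/2 kN, M_A = 229/3 kN·m, R_B = 111/2 kN, M_B = -229/3 kN·m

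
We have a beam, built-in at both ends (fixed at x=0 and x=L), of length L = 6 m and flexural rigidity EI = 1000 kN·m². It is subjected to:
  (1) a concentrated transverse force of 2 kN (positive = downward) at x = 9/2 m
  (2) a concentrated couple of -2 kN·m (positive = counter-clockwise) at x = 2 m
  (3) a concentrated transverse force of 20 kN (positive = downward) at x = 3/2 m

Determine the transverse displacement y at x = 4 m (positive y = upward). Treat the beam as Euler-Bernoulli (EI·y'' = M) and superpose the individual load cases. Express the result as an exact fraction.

Load 1 — point force P=2 kN at a=9/2 m (b=L-a=3/2):
  y_1 = -Pb²x²(3aL-(3a+b)x)/(6L³EI)  [x≤a] = -2·(3/2)²·4²·(3·(9/2)·6-(3·(9/2)+(3/2))·4)/(6·6³·1000) = -7/6000 m
Load 2 — applied couple M₀=-2 kN·m at a=2 m (b=L-a=4):
  y_2 = (R_Ax³/6 - M_Ax²/2 - M₀(x-a)²/2)/EI  [x>a] with R_A=-4/9, M_A=0 = ((-4/9)·4³/6 - 0·4²/2 - (-2)·(4-2)²/2)/1000 = -1/1350 m
Load 3 — point force P=20 kN at a=3/2 m (b=L-a=9/2):
  y_3 = -Pa²(L-x)²(3bL-(3b+a)(L-x))/(6L³EI)  [x>a] = -20·(3/2)²·(6-4)²·(3·(9/2)·6-(3·(9/2)+(3/2))·(6-4))/(6·6³·1000) = -17/2400 m
Superposition: y = Σ y_i = -971/108000 m ≈ -0.008991 m

y(4) = -971/108000 m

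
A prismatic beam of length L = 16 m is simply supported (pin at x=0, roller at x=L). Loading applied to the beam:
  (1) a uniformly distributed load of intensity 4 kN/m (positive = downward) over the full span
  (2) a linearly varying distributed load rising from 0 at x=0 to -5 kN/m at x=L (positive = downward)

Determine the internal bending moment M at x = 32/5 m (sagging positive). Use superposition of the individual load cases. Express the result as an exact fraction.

M(32/5) = 256/5 kN·m

Load 1 — uniform load w=4 kN/m over full span:
  M_1 = wx(L-x)/2 = 4·(32/5)·(16-(32/5))/2 = 3072/25 kN·m
Load 2 — triangular load w₀=-5 kN/m (0→w₀ over full span):
  M_2 = w₀Lx/6 - w₀x³/(6L) = (-5)·16·(32/5)/6 - (-5)·(32/5)³/(6·16) = -1792/25 kN·m
Superposition: M = Σ M_i = 256/5 kN·m ≈ 51.200000 kN·m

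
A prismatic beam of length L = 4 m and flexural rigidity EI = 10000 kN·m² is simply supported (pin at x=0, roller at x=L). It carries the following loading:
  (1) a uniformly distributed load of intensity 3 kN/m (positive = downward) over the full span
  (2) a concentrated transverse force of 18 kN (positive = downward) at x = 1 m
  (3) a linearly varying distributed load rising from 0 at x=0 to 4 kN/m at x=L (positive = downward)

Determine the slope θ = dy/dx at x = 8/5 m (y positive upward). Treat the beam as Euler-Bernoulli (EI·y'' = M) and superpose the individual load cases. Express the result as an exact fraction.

θ(8/5) = -133099/225000000 rad

Load 1 — uniform load w=3 kN/m over full span:
  θ_1 = -w(L³-6Lx²+4x³)/(24EI) = -3·(4³-6·4·(8/5)²+4·(8/5)³)/(24·10000) = -37/156250 rad
Load 2 — point force P=18 kN at a=1 m (b=L-a=3):
  θ_2 = -Pa(2L²-6Lx+3x²+a²)/(6LEI)  [x>a] = -18·1·(2·4²-6·4·(8/5)+3·(8/5)²+1²)/(6·4·10000) = -171/1000000 rad
Load 3 — triangular load w₀=4 kN/m (0→w₀ over full span):
  θ_3 = -w₀(7L⁴-30L²x²+15x⁴)/(360LEI) = -4·(7·4⁴-30·4²·(8/5)²+15·(8/5)⁴)/(360·4·10000) = -646/3515625 rad
Superposition: θ = Σ θ_i = -133099/225000000 rad ≈ -0.000592 rad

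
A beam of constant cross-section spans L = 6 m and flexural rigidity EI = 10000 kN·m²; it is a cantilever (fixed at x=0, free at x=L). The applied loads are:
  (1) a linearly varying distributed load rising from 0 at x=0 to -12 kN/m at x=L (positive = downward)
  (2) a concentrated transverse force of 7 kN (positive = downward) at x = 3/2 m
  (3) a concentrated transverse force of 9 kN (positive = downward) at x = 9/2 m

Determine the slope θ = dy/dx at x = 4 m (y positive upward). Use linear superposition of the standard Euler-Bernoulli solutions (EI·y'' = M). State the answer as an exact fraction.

Load 1 — triangular load w₀=-12 kN/m (0→w₀ over full span):
  θ_1 = (w₀Lx²/4-w₀L²x/3-w₀x⁴/(24L))/EI = ((-12)·6·4²/4-(-12)·6²·4/3-(-12)·4⁴/(24·6))/10000 = 58/1875 rad
Load 2 — point force P=7 kN at a=3/2 m (b=L-a=9/2):
  θ_2 = -Pa²/(2EI)  [x>a] = -7·(3/2)²/(2·10000) = -63/80000 rad
Load 3 — point force P=9 kN at a=9/2 m (b=L-a=3/2):
  θ_3 = -Px(2a-x)/(2EI)  [x≤a] = -9·4·(2·(9/2)-4)/(2·10000) = -9/1000 rad
Superposition: θ = Σ θ_i = 203/9600 rad ≈ 0.021146 rad

θ(4) = 203/9600 rad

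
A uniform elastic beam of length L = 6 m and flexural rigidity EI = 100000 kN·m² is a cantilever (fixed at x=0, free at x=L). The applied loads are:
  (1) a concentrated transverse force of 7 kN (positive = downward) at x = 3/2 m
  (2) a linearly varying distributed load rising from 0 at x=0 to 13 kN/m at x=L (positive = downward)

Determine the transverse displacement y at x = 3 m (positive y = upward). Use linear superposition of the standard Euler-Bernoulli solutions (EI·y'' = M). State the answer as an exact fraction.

y(3) = -22023/4000000 m

Load 1 — point force P=7 kN at a=3/2 m (b=L-a=9/2):
  y_1 = -Pa²(3x-a)/(6EI)  [x>a] = -7·(3/2)²·(3·3-(3/2))/(6·100000) = -63/320000 m
Load 2 — triangular load w₀=13 kN/m (0→w₀ over full span):
  y_2 = (w₀Lx³/12-w₀L²x²/6-w₀x⁵/(120L))/EI = (13·6·3³/12-13·6²·3²/6-13·3⁵/(120·6))/100000 = -42471/8000000 m
Superposition: y = Σ y_i = -22023/4000000 m ≈ -0.005506 m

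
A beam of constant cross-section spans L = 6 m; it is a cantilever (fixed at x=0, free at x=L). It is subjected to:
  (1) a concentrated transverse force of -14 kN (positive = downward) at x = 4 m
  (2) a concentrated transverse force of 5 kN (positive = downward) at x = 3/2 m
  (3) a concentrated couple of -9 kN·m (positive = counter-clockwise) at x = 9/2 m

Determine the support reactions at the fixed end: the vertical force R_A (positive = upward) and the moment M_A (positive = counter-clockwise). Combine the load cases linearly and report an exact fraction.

Load 1 — point force P=-14 kN at a=4 m (b=L-a=2):
  R_A = P = (-14) = -14 kN
  M_A = Pa = (-14)·4 = -56 kN·m
Load 2 — point force P=5 kN at a=3/2 m (b=L-a=9/2):
  R_A = P = 5 kN
  M_A = Pa = 5·(3/2) = 15/2 kN·m
Load 3 — applied couple M₀=-9 kN·m at a=9/2 m (b=L-a=3/2):
  R_A = 0 kN
  M_A = -M₀ = -(-9) = 9 kN·m
Superposition: R_A = -9 kN, M_A = -79/2 kN·m

R_A = -9 kN, M_A = -79/2 kN·m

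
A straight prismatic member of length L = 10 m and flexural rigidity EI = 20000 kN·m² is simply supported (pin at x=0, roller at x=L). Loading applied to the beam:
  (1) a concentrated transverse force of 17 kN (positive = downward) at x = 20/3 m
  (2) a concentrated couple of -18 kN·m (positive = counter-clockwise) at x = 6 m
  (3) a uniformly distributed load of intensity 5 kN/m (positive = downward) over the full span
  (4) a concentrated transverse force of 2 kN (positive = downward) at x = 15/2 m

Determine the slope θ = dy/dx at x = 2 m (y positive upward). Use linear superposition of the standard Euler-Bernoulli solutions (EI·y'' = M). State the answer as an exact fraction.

θ(2) = -301229/25920000 rad

Load 1 — point force P=17 kN at a=20/3 m (b=L-a=10/3):
  θ_1 = -Pb(L²-b²-3x²)/(6LEI)  [x≤a] = -17·(10/3)·(10²-(10/3)²-3·2²)/(6·10·20000) = -2941/810000 rad
Load 2 — applied couple M₀=-18 kN·m at a=6 m (b=L-a=4):
  θ_2 = (M₀x²/(2L)+C₁)/EI  [x≤a] with C₁=M₀(3b²-L²)/(6L)=78/5 = ((-18)·2²/(2·10)+(78/5))/20000 = 3/5000 rad
Load 3 — uniform load w=5 kN/m over full span:
  θ_3 = -w(L³-6Lx²+4x³)/(24EI) = -5·(10³-6·10·2²+4·2³)/(24·20000) = -33/4000 rad
Load 4 — point force P=2 kN at a=15/2 m (b=L-a=5/2):
  θ_4 = -Pb(L²-b²-3x²)/(6LEI)  [x≤a] = -2·(5/2)·(10²-(5/2)²-3·2²)/(6·10·20000) = -109/320000 rad
Superposition: θ = Σ θ_i = -301229/25920000 rad ≈ -0.011621 rad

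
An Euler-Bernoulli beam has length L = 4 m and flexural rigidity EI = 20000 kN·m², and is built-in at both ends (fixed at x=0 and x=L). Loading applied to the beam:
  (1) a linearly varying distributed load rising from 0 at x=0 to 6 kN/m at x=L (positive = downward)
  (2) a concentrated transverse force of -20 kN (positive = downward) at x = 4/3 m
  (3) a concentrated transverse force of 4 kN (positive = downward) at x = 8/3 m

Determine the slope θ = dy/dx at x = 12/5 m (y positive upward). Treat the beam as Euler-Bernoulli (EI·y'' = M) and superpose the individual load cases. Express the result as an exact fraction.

Load 1 — triangular load w₀=6 kN/m (0→w₀ over full span):
  θ_1 = -w₀(2x(L-x)(L-2x)(x+2L)+x²(L-x)²)/(120LEI) = -6·(2·(12/5)·(4-(12/5))·(4-2·(12/5))·((12/5)+2·4)+(12/5)²·(4-(12/5))²)/(120·4·20000) = 12/390625 rad
Load 2 — point force P=-20 kN at a=4/3 m (b=L-a=8/3):
  θ_2 = Pa²(L-x)(2bL-(3b+a)(L-x))/(2L³EI)  [x>a] = (-20)·(4/3)²·(4-(12/5))·(2·(8/3)·4-(3·(8/3)+(4/3))·(4-(12/5)))/(2·4³·20000) = -4/28125 rad
Load 3 — point force P=4 kN at a=8/3 m (b=L-a=4/3):
  θ_3 = -Pb²x(2aL-(3a+b)x)/(2L³EI)  [x≤a] = -4·(4/3)²·(12/5)·(2·(8/3)·4-(3·(8/3)+(4/3))·(12/5))/(2·4³·20000) = 1/140625 rad
Superposition: θ = Σ θ_i = -367/3515625 rad ≈ -0.000104 rad

θ(12/5) = -367/3515625 rad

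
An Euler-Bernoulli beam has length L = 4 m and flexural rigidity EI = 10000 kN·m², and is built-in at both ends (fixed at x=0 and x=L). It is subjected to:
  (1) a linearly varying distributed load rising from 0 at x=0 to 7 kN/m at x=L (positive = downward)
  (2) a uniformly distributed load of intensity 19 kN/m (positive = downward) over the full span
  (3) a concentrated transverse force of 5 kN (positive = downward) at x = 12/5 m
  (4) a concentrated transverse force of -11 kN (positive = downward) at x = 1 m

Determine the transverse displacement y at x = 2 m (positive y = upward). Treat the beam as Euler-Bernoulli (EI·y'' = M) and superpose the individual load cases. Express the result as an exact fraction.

y(2) = -733/500000 m

Load 1 — triangular load w₀=7 kN/m (0→w₀ over full span):
  y_1 = -w₀x²(L-x)²(x+2L)/(120LEI) = -7·2²·(4-2)²·(2+2·4)/(120·4·10000) = -7/30000 m
Load 2 — uniform load w=19 kN/m over full span:
  y_2 = -wx²(L-x)²/(24EI) = -19·2²·(4-2)²/(24·10000) = -19/15000 m
Load 3 — point force P=5 kN at a=12/5 m (b=L-a=8/5):
  y_3 = -Pb²x²(3aL-(3a+b)x)/(6L³EI)  [x≤a] = -5·(8/5)²·2²·(3·(12/5)·4-(3·(12/5)+(8/5))·2)/(6·4³·10000) = -7/46875 m
Load 4 — point force P=-11 kN at a=1 m (b=L-a=3):
  y_4 = -Pa²(L-x)²(3bL-(3b+a)(L-x))/(6L³EI)  [x>a] = -(-11)·1²·(4-2)²·(3·3·4-(3·3+1)·(4-2))/(6·4³·10000) = 11/60000 m
Superposition: y = Σ y_i = -733/500000 m ≈ -0.001466 m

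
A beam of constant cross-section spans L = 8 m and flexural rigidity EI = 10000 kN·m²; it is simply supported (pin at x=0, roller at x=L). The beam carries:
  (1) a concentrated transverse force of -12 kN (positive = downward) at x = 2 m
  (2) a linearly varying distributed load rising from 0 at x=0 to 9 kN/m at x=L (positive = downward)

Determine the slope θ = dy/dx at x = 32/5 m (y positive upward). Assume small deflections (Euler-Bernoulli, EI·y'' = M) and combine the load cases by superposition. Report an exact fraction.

Load 1 — point force P=-12 kN at a=2 m (b=L-a=6):
  θ_1 = -Pa(2L²-6Lx+3x²+a²)/(6LEI)  [x>a] = -(-12)·2·(2·8²-6·8·(32/5)+3·(32/5)²+2²)/(6·8·10000) = -327/125000 rad
Load 2 — triangular load w₀=9 kN/m (0→w₀ over full span):
  θ_2 = -w₀(7L⁴-30L²x²+15x⁴)/(360LEI) = -9·(7·8⁴-30·8²·(32/5)²+15·(32/5)⁴)/(360·8·10000) = 3028/390625 rad
Superposition: θ = Σ θ_i = 16049/3125000 rad ≈ 0.005136 rad

θ(32/5) = 16049/3125000 rad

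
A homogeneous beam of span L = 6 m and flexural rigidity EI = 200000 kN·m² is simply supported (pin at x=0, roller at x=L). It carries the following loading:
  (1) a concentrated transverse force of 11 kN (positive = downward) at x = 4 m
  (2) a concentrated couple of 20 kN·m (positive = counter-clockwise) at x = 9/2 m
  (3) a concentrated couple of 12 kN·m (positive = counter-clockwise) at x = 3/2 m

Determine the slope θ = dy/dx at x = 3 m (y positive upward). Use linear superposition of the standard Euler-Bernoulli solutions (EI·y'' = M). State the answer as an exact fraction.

θ(3) = -91/3600000 rad

Load 1 — point force P=11 kN at a=4 m (b=L-a=2):
  θ_1 = -Pb(L²-b²-3x²)/(6LEI)  [x≤a] = -11·2·(6²-2²-3·3²)/(6·6·200000) = -11/720000 rad
Load 2 — applied couple M₀=20 kN·m at a=9/2 m (b=L-a=3/2):
  θ_2 = (M₀x²/(2L)+C₁)/EI  [x≤a] with C₁=M₀(3b²-L²)/(6L)=-65/4 = (20·3²/(2·6)+(-65/4))/200000 = -1/160000 rad
Load 3 — applied couple M₀=12 kN·m at a=3/2 m (b=L-a=9/2):
  θ_3 = (M₀x²/(2L)-M₀(x-a)+C₁)/EI  [x>a] with C₁=M₀(3b²-L²)/(6L)=33/4 = (12·3²/(2·6)-12·(3-(3/2))+(33/4))/200000 = -3/800000 rad
Superposition: θ = Σ θ_i = -91/3600000 rad ≈ -0.000025 rad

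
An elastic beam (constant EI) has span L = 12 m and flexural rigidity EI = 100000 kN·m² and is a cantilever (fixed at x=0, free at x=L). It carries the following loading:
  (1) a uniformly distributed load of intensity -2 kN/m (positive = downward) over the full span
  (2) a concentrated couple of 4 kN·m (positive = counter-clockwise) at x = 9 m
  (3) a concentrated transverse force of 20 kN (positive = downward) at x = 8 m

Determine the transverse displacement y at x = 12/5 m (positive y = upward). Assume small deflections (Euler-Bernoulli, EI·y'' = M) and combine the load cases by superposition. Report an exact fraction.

Load 1 — uniform load w=-2 kN/m over full span:
  y_1 = -wx²(x²-4Lx+6L²)/(24EI) = -(-2)·(12/5)²·((12/5)²-4·12·(12/5)+6·12²)/(24·100000) = 7074/1953125 m
Load 2 — applied couple M₀=4 kN·m at a=9 m (b=L-a=3):
  y_2 = M₀x²/(2EI)  [x≤a] = 4·(12/5)²/(2·100000) = 9/78125 m
Load 3 — point force P=20 kN at a=8 m (b=L-a=4):
  y_3 = -Px²(3a-x)/(6EI)  [x≤a] = -20·(12/5)²·(3·8-(12/5))/(6·100000) = -324/78125 m
Superposition: y = Σ y_i = -801/1953125 m ≈ -0.000410 m

y(12/5) = -801/1953125 m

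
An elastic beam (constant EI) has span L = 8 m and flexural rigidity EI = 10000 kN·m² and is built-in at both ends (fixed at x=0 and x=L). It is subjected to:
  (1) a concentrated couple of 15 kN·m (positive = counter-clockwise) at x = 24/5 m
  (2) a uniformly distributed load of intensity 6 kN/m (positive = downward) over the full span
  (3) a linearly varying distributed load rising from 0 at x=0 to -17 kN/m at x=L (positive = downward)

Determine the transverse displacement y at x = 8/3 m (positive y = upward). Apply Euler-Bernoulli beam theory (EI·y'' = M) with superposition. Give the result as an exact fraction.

y(8/3) = 1768/2278125 m

Load 1 — applied couple M₀=15 kN·m at a=24/5 m (b=L-a=16/5):
  y_1 = (R_Ax³/6 - M_Ax²/2)/EI  [x≤a] with R_A=27/10, M_A=24/5 = ((27/10)·(8/3)³/6 - (24/5)·(8/3)²/2)/10000 = -8/9375 m
Load 2 — uniform load w=6 kN/m over full span:
  y_2 = -wx²(L-x)²/(24EI) = -6·(8/3)²·(8-(8/3))²/(24·10000) = -256/50625 m
Load 3 — triangular load w₀=-17 kN/m (0→w₀ over full span):
  y_3 = -w₀x²(L-x)²(x+2L)/(120LEI) = -(-17)·(8/3)²·(8-(8/3))²·((8/3)+2·8)/(120·8·10000) = 15232/2278125 m
Superposition: y = Σ y_i = 1768/2278125 m ≈ 0.000776 m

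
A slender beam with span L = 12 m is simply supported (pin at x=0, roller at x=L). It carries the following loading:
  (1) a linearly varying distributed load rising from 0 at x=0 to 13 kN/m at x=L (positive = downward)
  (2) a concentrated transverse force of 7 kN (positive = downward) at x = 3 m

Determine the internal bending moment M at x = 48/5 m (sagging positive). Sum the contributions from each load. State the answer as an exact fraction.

M(48/5) = 11757/125 kN·m

Load 1 — triangular load w₀=13 kN/m (0→w₀ over full span):
  M_1 = w₀Lx/6 - w₀x³/(6L) = 13·12·(48/5)/6 - 13·(48/5)³/(6·12) = 11232/125 kN·m
Load 2 — point force P=7 kN at a=3 m (b=L-a=9):
  M_2 = Pa(L-x)/L  [x>a] = 7·3·(12-(48/5))/12 = 21/5 kN·m
Superposition: M = Σ M_i = 11757/125 kN·m ≈ 94.056000 kN·m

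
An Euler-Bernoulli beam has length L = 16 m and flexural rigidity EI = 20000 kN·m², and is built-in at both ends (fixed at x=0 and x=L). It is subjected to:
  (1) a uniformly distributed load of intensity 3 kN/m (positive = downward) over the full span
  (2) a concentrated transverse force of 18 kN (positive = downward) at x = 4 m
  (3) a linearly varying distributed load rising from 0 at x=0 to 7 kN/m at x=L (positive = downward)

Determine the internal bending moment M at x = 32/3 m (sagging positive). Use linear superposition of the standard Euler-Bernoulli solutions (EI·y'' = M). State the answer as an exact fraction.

M(32/3) = 43583/810 kN·m

Load 1 — uniform load w=3 kN/m over full span:
  M_1 = wLx/2 - wL²/12 - wx²/2 = 3·16·(32/3)/2 - 3·16²/12 - 3·(32/3)²/2 = 64/3 kN·m
Load 2 — point force P=18 kN at a=4 m (b=L-a=12):
  M_2 = Pa²(a+3b)(L-x)/L³ - Pa²b/L²  [x>a] = 18·4²·(4+3·12)·(16-(32/3))/16³ - 18·4²·12/16² = 3/2 kN·m
Load 3 — triangular load w₀=7 kN/m (0→w₀ over full span):
  M_3 = 3w₀Lx/20 - w₀L²/30 - w₀x³/(6L) = 3·7·16·(32/3)/20 - 7·16²/30 - 7·(32/3)³/(6·16) = 12544/405 kN·m
Superposition: M = Σ M_i = 43583/810 kN·m ≈ 53.806173 kN·m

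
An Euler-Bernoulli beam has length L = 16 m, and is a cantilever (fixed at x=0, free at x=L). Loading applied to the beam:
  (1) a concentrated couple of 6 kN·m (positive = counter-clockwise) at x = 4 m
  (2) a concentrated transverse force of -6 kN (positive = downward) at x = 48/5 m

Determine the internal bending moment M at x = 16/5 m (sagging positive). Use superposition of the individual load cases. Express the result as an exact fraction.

Load 1 — applied couple M₀=6 kN·m at a=4 m (b=L-a=12):
  M_1 = M₀  [x≤a] = 6 = 6 kN·m
Load 2 — point force P=-6 kN at a=48/5 m (b=L-a=32/5):
  M_2 = -P(a-x)  [x≤a] = -(-6)·((48/5)-(16/5)) = 192/5 kN·m
Superposition: M = Σ M_i = 222/5 kN·m ≈ 44.400000 kN·m

M(16/5) = 222/5 kN·m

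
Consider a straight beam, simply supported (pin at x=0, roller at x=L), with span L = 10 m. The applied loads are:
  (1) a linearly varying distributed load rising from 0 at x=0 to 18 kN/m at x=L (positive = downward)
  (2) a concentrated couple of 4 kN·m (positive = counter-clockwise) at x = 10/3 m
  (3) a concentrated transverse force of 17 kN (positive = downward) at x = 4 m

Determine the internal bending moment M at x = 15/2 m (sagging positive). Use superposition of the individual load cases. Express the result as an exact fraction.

M(15/2) = 1831/16 kN·m

Load 1 — triangular load w₀=18 kN/m (0→w₀ over full span):
  M_1 = w₀Lx/6 - w₀x³/(6L) = 18·10·(15/2)/6 - 18·(15/2)³/(6·10) = 1575/16 kN·m
Load 2 — applied couple M₀=4 kN·m at a=10/3 m (b=L-a=20/3):
  M_2 = M₀x/L - M₀  [x>a] = 4·(15/2)/10 - 4 = -1 kN·m
Load 3 — point force P=17 kN at a=4 m (b=L-a=6):
  M_3 = Pa(L-x)/L  [x>a] = 17·4·(10-(15/2))/10 = 17 kN·m
Superposition: M = Σ M_i = 1831/16 kN·m ≈ 114.437500 kN·m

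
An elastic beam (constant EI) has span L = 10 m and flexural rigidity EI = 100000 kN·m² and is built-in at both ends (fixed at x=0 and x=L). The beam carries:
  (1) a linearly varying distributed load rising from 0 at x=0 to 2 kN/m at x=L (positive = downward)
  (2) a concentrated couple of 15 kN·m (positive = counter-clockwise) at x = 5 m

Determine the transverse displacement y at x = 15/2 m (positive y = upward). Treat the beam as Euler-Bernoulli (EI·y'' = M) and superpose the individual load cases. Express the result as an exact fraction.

Load 1 — triangular load w₀=2 kN/m (0→w₀ over full span):
  y_1 = -w₀x²(L-x)²(x+2L)/(120LEI) = -2·(15/2)²·(10-(15/2))²·((15/2)+2·10)/(120·10·100000) = -33/204800 m
Load 2 — applied couple M₀=15 kN·m at a=5 m (b=L-a=5):
  y_2 = (R_Ax³/6 - M_Ax²/2 - M₀(x-a)²/2)/EI  [x>a] with R_A=9/4, M_A=15/4 = ((9/4)·(15/2)³/6 - (15/4)·(15/2)²/2 - 15·((15/2)-5)²/2)/100000 = 3/51200 m
Superposition: y = Σ y_i = -21/204800 m ≈ -0.000103 m

y(15/2) = -21/204800 m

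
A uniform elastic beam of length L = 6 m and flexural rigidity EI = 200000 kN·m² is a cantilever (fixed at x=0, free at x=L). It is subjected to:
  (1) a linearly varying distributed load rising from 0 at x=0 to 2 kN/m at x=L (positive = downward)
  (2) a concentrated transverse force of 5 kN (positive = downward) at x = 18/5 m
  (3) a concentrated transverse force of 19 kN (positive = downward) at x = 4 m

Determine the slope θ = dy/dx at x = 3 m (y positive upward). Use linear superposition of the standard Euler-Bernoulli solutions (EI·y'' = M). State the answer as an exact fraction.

Load 1 — triangular load w₀=2 kN/m (0→w₀ over full span):
  θ_1 = (w₀Lx²/4-w₀L²x/3-w₀x⁴/(24L))/EI = (2·6·3²/4-2·6²·3/3-2·3⁴/(24·6))/200000 = -369/1600000 rad
Load 2 — point force P=5 kN at a=18/5 m (b=L-a=12/5):
  θ_2 = -Px(2a-x)/(2EI)  [x≤a] = -5·3·(2·(18/5)-3)/(2·200000) = -63/400000 rad
Load 3 — point force P=19 kN at a=4 m (b=L-a=2):
  θ_3 = -Px(2a-x)/(2EI)  [x≤a] = -19·3·(2·4-3)/(2·200000) = -57/80000 rad
Superposition: θ = Σ θ_i = -1761/1600000 rad ≈ -0.001101 rad

θ(3) = -1761/1600000 rad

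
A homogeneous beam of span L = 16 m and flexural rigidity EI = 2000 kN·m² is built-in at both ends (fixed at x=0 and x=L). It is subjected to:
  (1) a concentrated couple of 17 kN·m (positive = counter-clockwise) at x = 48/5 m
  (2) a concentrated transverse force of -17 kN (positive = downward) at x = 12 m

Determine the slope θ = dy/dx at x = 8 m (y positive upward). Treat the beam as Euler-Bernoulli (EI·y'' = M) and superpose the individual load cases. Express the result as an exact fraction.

θ(8) = 561/50000 rad

Load 1 — applied couple M₀=17 kN·m at a=48/5 m (b=L-a=32/5):
  θ_1 = (R_Ax²/2 - M_Ax)/EI  [x≤a] with R_A=153/100, M_A=136/25 = ((153/100)·8²/2 - (136/25)·8)/2000 = 17/6250 rad
Load 2 — point force P=-17 kN at a=12 m (b=L-a=4):
  θ_2 = -Pb²x(2aL-(3a+b)x)/(2L³EI)  [x≤a] = -(-17)·4²·8·(2·12·16-(3·12+4)·8)/(2·16³·2000) = 17/2000 rad
Superposition: θ = Σ θ_i = 561/50000 rad ≈ 0.011220 rad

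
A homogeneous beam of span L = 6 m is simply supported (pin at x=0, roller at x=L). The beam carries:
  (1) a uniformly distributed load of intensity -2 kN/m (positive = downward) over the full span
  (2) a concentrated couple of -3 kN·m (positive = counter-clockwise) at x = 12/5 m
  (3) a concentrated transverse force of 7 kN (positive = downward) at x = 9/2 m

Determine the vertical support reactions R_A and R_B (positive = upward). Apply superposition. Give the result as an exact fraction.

Load 1 — uniform load w=-2 kN/m over full span:
  R_A = wL/2 = (-2)·6/2 = -6 kN
  R_B = wL/2 = (-2)·6/2 = -6 kN
Load 2 — applied couple M₀=-3 kN·m at a=12/5 m (b=L-a=18/5):
  R_A = M₀/L = (-3)/6 = -1/2 kN
  R_B = -M₀/L = -(-3)/6 = 1/2 kN
Load 3 — point force P=7 kN at a=9/2 m (b=L-a=3/2):
  R_A = Pb/L = 7·(3/2)/6 = 7/4 kN
  R_B = Pa/L = 7·(9/2)/6 = 21/4 kN
Superposition: R_A = -19/4 kN, R_B = -1/4 kN

R_A = -19/4 kN, R_B = -1/4 kN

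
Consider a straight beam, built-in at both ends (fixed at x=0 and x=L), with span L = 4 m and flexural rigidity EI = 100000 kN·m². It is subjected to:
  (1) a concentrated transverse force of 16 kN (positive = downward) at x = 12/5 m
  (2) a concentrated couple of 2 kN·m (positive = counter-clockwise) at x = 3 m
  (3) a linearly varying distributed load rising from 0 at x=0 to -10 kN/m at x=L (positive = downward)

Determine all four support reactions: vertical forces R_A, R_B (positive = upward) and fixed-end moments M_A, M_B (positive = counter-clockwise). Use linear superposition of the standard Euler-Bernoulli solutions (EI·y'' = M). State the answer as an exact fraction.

R_A = 389/2000 kN, M_A = 4307/3000 kN·m, R_B = -8389/2000 kN, M_B = -1591/1000 kN·m

Load 1 — point force P=16 kN at a=12/5 m (b=L-a=8/5):
  R_A = Pb²(3a+b)/L³ = 16·(8/5)²·(3·(12/5)+(8/5))/4³ = 704/125 kN
  M_A = Pab²/L² = 16·(12/5)·(8/5)²/4² = 768/125 kN·m
  R_B = Pa²(a+3b)/L³ = 16·(12/5)²·((12/5)+3·(8/5))/4³ = 1296/125 kN
  M_B = -Pa²b/L² = -16·(12/5)²·(8/5)/4² = -1152/125 kN·m
Load 2 — applied couple M₀=2 kN·m at a=3 m (b=L-a=1):
  R_A = 6M₀ab/L³ = 6·2·3·1/4³ = 9/16 kN
  M_A = M₀b(2a-b)/L² = 2·1·(2·3-1)/4² = 5/8 kN·m
  R_B = -6M₀ab/L³ = -6·2·3·1/4³ = -9/16 kN
  M_B = M₀a(2b-a)/L² = 2·3·(2·1-3)/4² = -3/8 kN·m
Load 3 — triangular load w₀=-10 kN/m (0→w₀ over full span):
  R_A = 3w₀L/20 = 3·(-10)·4/20 = -6 kN
  M_A = w₀L²/30 = (-10)·4²/30 = -16/3 kN·m
  R_B = 7w₀L/20 = 7·(-10)·4/20 = -14 kN
  M_B = -w₀L²/20 = -(-10)·4²/20 = 8 kN·m
Superposition: R_A = 389/2000 kN, M_A = 4307/3000 kN·m, R_B = -8389/2000 kN, M_B = -1591/1000 kN·m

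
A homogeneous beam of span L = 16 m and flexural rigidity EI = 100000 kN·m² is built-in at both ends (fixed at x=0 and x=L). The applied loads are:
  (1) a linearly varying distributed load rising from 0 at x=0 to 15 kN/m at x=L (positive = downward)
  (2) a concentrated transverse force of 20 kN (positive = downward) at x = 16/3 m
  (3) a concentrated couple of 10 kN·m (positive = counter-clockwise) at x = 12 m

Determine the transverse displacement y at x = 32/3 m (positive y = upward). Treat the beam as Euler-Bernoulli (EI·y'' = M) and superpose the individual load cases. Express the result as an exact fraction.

Load 1 — triangular load w₀=15 kN/m (0→w₀ over full span):
  y_1 = -w₀x²(L-x)²(x+2L)/(120LEI) = -15·(32/3)²·(16-(32/3))²·((32/3)+2·16)/(120·16·100000) = -8192/759375 m
Load 2 — point force P=20 kN at a=16/3 m (b=L-a=32/3):
  y_2 = -Pa²(L-x)²(3bL-(3b+a)(L-x))/(6L³EI)  [x>a] = -20·(16/3)²·(16-(32/3))²·(3·(32/3)·16-(3·(32/3)+(16/3))·(16-(32/3)))/(6·16³·100000) = -2816/1366875 m
Load 3 — applied couple M₀=10 kN·m at a=12 m (b=L-a=4):
  y_3 = (R_Ax³/6 - M_Ax²/2)/EI  [x≤a] with R_A=45/64, M_A=25/8 = ((45/64)·(32/3)³/6 - (25/8)·(32/3)²/2)/100000 = -2/5625 m
Superposition: y = Σ y_i = -90238/6834375 m ≈ -0.013204 m

y(32/3) = -90238/6834375 m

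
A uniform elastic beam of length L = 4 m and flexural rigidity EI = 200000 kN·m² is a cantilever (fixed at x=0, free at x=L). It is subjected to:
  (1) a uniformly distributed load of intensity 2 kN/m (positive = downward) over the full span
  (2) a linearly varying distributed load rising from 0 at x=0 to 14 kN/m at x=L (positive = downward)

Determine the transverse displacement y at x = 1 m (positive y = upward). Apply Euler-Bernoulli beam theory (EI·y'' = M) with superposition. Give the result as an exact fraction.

y(1) = -9467/48000000 m

Load 1 — uniform load w=2 kN/m over full span:
  y_1 = -wx²(x²-4Lx+6L²)/(24EI) = -2·1²·(1²-4·4·1+6·4²)/(24·200000) = -27/800000 m
Load 2 — triangular load w₀=14 kN/m (0→w₀ over full span):
  y_2 = (w₀Lx³/12-w₀L²x²/6-w₀x⁵/(120L))/EI = (14·4·1³/12-14·4²·1²/6-14·1⁵/(120·4))/200000 = -7847/48000000 m
Superposition: y = Σ y_i = -9467/48000000 m ≈ -0.000197 m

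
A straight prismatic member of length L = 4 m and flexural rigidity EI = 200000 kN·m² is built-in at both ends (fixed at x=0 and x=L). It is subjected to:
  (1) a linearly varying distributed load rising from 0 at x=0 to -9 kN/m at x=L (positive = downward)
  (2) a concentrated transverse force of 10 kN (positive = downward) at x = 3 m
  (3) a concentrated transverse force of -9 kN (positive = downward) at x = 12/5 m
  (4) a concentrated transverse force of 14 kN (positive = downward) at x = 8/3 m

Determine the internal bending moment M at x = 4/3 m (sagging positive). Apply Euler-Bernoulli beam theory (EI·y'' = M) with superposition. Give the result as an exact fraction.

M(4/3) = -111733/81000 kN·m

Load 1 — triangular load w₀=-9 kN/m (0→w₀ over full span):
  M_1 = 3w₀Lx/20 - w₀L²/30 - w₀x³/(6L) = 3·(-9)·4·(4/3)/20 - (-9)·4²/30 - (-9)·(4/3)³/(6·4) = -68/45 kN·m
Load 2 — point force P=10 kN at a=3 m (b=L-a=1):
  M_2 = Pb²(3a+b)x/L³ - Pab²/L²  [x≤a] = 10·1²·(3·3+1)·(4/3)/4³ - 10·3·1²/4² = 5/24 kN·m
Load 3 — point force P=-9 kN at a=12/5 m (b=L-a=8/5):
  M_3 = Pb²(3a+b)x/L³ - Pab²/L²  [x≤a] = (-9)·(8/5)²·(3·(12/5)+(8/5))·(4/3)/4³ - (-9)·(12/5)·(8/5)²/4² = -96/125 kN·m
Load 4 — point force P=14 kN at a=8/3 m (b=L-a=4/3):
  M_4 = Pb²(3a+b)x/L³ - Pab²/L²  [x≤a] = 14·(4/3)²·(3·(8/3)+(4/3))·(4/3)/4³ - 14·(8/3)·(4/3)²/4² = 56/81 kN·m
Superposition: M = Σ M_i = -111733/81000 kN·m ≈ -1.379420 kN·m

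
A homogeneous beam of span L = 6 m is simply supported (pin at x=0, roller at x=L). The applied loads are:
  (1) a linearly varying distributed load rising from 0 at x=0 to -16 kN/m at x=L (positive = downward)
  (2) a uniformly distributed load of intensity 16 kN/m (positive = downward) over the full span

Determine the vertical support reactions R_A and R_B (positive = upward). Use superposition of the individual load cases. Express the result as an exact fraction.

R_A = 32 kN, R_B = 16 kN

Load 1 — triangular load w₀=-16 kN/m (0→w₀ over full span):
  R_A = w₀L/6 = (-16)·6/6 = -16 kN
  R_B = w₀L/3 = (-16)·6/3 = -32 kN
Load 2 — uniform load w=16 kN/m over full span:
  R_A = wL/2 = 16·6/2 = 48 kN
  R_B = wL/2 = 16·6/2 = 48 kN
Superposition: R_A = 32 kN, R_B = 16 kN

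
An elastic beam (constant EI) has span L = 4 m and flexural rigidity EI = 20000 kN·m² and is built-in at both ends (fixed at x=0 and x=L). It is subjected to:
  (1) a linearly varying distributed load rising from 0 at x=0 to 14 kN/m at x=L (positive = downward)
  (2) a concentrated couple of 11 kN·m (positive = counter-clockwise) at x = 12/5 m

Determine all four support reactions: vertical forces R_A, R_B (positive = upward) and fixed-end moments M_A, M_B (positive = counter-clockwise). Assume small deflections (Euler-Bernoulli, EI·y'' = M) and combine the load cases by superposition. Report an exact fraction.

R_A = 309/25 kN, M_A = 824/75 kN·m, R_B = 391/25 kN, M_B = -247/25 kN·m

Load 1 — triangular load w₀=14 kN/m (0→w₀ over full span):
  R_A = 3w₀L/20 = 3·14·4/20 = 42/5 kN
  M_A = w₀L²/30 = 14·4²/30 = 112/15 kN·m
  R_B = 7w₀L/20 = 7·14·4/20 = 98/5 kN
  M_B = -w₀L²/20 = -14·4²/20 = -56/5 kN·m
Load 2 — applied couple M₀=11 kN·m at a=12/5 m (b=L-a=8/5):
  R_A = 6M₀ab/L³ = 6·11·(12/5)·(8/5)/4³ = 99/25 kN
  M_A = M₀b(2a-b)/L² = 11·(8/5)·(2·(12/5)-(8/5))/4² = 88/25 kN·m
  R_B = -6M₀ab/L³ = -6·11·(12/5)·(8/5)/4³ = -99/25 kN
  M_B = M₀a(2b-a)/L² = 11·(12/5)·(2·(8/5)-(12/5))/4² = 33/25 kN·m
Superposition: R_A = 309/25 kN, M_A = 824/75 kN·m, R_B = 391/25 kN, M_B = -247/25 kN·m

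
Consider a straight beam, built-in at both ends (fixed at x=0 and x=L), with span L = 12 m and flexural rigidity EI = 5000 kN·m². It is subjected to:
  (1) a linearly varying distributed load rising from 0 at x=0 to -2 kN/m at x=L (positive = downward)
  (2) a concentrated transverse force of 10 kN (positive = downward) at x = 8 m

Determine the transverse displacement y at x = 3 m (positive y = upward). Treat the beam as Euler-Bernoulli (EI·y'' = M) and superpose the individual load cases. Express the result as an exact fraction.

Load 1 — triangular load w₀=-2 kN/m (0→w₀ over full span):
  y_1 = -w₀x²(L-x)²(x+2L)/(120LEI) = -(-2)·3²·(12-3)²·(3+2·12)/(120·12·5000) = 2187/400000 m
Load 2 — point force P=10 kN at a=8 m (b=L-a=4):
  y_2 = -Pb²x²(3aL-(3a+b)x)/(6L³EI)  [x≤a] = -10·4²·3²·(3·8·12-(3·8+4)·3)/(6·12³·5000) = -17/3000 m
Superposition: y = Σ y_i = -239/1200000 m ≈ -0.000199 m

y(3) = -239/1200000 m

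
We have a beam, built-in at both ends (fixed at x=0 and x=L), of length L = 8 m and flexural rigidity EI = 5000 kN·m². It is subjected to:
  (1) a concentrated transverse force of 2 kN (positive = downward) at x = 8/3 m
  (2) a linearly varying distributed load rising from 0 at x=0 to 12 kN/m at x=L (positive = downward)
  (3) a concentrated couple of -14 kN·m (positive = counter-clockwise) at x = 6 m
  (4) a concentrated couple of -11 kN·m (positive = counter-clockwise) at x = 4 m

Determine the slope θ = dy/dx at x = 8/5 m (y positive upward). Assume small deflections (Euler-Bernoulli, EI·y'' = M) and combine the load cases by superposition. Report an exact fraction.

θ(8/5) = -78443/21093750 rad

Load 1 — point force P=2 kN at a=8/3 m (b=L-a=16/3):
  θ_1 = -Pb²x(2aL-(3a+b)x)/(2L³EI)  [x≤a] = -2·(16/3)²·(8/5)·(2·(8/3)·8-(3·(8/3)+(16/3))·(8/5))/(2·8³·5000) = -32/84375 rad
Load 2 — triangular load w₀=12 kN/m (0→w₀ over full span):
  θ_2 = -w₀(2x(L-x)(L-2x)(x+2L)+x²(L-x)²)/(120LEI) = -12·(2·(8/5)·(8-(8/5))·(8-2·(8/5))·((8/5)+2·8)+(8/5)²·(8-(8/5))²)/(120·8·5000) = -1792/390625 rad
Load 3 — applied couple M₀=-14 kN·m at a=6 m (b=L-a=2):
  θ_3 = (R_Ax²/2 - M_Ax)/EI  [x≤a] with R_A=-63/32, M_A=-35/8 = ((-63/32)·(8/5)²/2 - (-35/8)·(8/5))/5000 = 14/15625 rad
Load 4 — applied couple M₀=-11 kN·m at a=4 m (b=L-a=4):
  θ_4 = (R_Ax²/2 - M_Ax)/EI  [x≤a] with R_A=-33/16, M_A=-11/4 = ((-33/16)·(8/5)²/2 - (-11/4)·(8/5))/5000 = 11/31250 rad
Superposition: θ = Σ θ_i = -78443/21093750 rad ≈ -0.003719 rad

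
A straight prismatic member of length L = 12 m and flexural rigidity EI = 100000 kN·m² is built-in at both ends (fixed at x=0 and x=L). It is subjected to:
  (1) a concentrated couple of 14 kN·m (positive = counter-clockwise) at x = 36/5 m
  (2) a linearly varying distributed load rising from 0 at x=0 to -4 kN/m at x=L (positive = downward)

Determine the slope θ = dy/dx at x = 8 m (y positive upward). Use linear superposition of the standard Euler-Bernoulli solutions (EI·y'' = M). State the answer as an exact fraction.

Load 1 — applied couple M₀=14 kN·m at a=36/5 m (b=L-a=24/5):
  θ_1 = (R_Ax²/2 - M_Ax - M₀(x-a))/EI  [x>a] with R_A=42/25, M_A=112/25 = ((42/25)·8²/2 - (112/25)·8 - 14·(8-(36/5)))/100000 = 21/312500 rad
Load 2 — triangular load w₀=-4 kN/m (0→w₀ over full span):
  θ_2 = -w₀(2x(L-x)(L-2x)(x+2L)+x²(L-x)²)/(120LEI) = -(-4)·(2·8·(12-8)·(12-2·8)·(8+2·12)+8²·(12-8)²)/(120·12·100000) = -28/140625 rad
Superposition: θ = Σ θ_i = -371/2812500 rad ≈ -0.000132 rad

θ(8) = -371/2812500 rad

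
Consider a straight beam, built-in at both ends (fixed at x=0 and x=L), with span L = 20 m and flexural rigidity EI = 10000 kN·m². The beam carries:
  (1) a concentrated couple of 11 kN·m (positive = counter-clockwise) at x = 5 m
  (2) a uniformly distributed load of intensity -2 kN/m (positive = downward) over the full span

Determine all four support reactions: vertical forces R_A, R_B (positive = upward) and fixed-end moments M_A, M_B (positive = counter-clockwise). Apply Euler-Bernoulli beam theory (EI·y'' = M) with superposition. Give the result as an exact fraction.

Load 1 — applied couple M₀=11 kN·m at a=5 m (b=L-a=15):
  R_A = 6M₀ab/L³ = 6·11·5·15/20³ = 99/160 kN
  M_A = M₀b(2a-b)/L² = 11·15·(2·5-15)/20² = -33/16 kN·m
  R_B = -6M₀ab/L³ = -6·11·5·15/20³ = -99/160 kN
  M_B = M₀a(2b-a)/L² = 11·5·(2·15-5)/20² = 55/16 kN·m
Load 2 — uniform load w=-2 kN/m over full span:
  R_A = wL/2 = (-2)·20/2 = -20 kN
  M_A = wL²/12 = (-2)·20²/12 = -200/3 kN·m
  R_B = wL/2 = (-2)·20/2 = -20 kN
  M_B = -wL²/12 = -(-2)·20²/12 = 200/3 kN·m
Superposition: R_A = -3101/160 kN, M_A = -3299/48 kN·m, R_B = -3299/160 kN, M_B = 3365/48 kN·m

R_A = -3101/160 kN, M_A = -3299/48 kN·m, R_B = -3299/160 kN, M_B = 3365/48 kN·m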